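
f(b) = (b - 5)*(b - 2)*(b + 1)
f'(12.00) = 291.00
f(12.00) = 910.00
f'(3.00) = -6.00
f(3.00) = -8.00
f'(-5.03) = 139.26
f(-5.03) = -284.16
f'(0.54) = -2.61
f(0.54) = 10.03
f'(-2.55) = 53.11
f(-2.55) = -53.25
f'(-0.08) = 3.98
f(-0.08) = 9.72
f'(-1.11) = 20.02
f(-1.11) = -2.09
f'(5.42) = 26.09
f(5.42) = 9.22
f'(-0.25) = 6.19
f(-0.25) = 8.86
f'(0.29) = -0.23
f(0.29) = 10.39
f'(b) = (b - 5)*(b - 2) + (b - 5)*(b + 1) + (b - 2)*(b + 1) = 3*b^2 - 12*b + 3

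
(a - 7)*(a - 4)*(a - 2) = a^3 - 13*a^2 + 50*a - 56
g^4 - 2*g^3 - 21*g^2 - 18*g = g*(g - 6)*(g + 1)*(g + 3)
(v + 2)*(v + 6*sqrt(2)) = v^2 + 2*v + 6*sqrt(2)*v + 12*sqrt(2)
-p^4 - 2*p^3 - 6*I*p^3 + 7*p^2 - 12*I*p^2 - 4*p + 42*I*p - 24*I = (p + 4)*(p + 6*I)*(I*p - I)^2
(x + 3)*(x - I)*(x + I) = x^3 + 3*x^2 + x + 3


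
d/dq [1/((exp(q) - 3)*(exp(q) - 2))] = (5 - 2*exp(q))*exp(q)/(exp(4*q) - 10*exp(3*q) + 37*exp(2*q) - 60*exp(q) + 36)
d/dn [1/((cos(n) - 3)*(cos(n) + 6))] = (2*cos(n) + 3)*sin(n)/((cos(n) - 3)^2*(cos(n) + 6)^2)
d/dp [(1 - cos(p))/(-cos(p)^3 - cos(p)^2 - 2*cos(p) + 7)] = (-2*sin(p)^2*cos(p) + 2*sin(p)^2 + 3)*sin(p)/(cos(p)^3 + cos(p)^2 + 2*cos(p) - 7)^2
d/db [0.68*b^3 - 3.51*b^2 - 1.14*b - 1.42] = 2.04*b^2 - 7.02*b - 1.14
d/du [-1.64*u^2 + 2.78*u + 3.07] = 2.78 - 3.28*u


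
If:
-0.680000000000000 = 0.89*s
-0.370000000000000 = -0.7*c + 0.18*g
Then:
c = 0.257142857142857*g + 0.528571428571429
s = -0.76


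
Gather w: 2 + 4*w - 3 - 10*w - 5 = -6*w - 6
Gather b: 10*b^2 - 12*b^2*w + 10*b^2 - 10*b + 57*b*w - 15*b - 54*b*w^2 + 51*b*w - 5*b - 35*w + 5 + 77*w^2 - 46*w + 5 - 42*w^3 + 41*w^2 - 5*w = b^2*(20 - 12*w) + b*(-54*w^2 + 108*w - 30) - 42*w^3 + 118*w^2 - 86*w + 10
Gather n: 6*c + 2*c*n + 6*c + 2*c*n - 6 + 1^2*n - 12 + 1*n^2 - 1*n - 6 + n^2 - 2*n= 12*c + 2*n^2 + n*(4*c - 2) - 24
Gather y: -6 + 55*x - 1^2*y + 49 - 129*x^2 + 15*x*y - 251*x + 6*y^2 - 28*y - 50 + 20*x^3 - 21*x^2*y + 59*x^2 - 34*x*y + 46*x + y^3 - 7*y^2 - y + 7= 20*x^3 - 70*x^2 - 150*x + y^3 - y^2 + y*(-21*x^2 - 19*x - 30)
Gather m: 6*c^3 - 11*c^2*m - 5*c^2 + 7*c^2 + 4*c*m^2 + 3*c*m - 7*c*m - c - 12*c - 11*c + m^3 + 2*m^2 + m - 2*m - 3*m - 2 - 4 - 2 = 6*c^3 + 2*c^2 - 24*c + m^3 + m^2*(4*c + 2) + m*(-11*c^2 - 4*c - 4) - 8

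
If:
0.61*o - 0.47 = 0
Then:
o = 0.77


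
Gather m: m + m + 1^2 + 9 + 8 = 2*m + 18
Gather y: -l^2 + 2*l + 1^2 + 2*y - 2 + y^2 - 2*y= -l^2 + 2*l + y^2 - 1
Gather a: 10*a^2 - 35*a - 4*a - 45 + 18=10*a^2 - 39*a - 27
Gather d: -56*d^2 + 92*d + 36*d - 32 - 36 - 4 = -56*d^2 + 128*d - 72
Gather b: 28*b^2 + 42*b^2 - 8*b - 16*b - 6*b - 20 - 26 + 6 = 70*b^2 - 30*b - 40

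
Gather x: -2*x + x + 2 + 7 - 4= 5 - x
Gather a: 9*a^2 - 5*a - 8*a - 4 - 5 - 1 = 9*a^2 - 13*a - 10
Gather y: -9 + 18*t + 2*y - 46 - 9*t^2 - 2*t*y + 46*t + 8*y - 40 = -9*t^2 + 64*t + y*(10 - 2*t) - 95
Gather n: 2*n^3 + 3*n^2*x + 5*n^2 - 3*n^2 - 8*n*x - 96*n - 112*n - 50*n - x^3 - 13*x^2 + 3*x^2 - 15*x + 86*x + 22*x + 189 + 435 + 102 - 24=2*n^3 + n^2*(3*x + 2) + n*(-8*x - 258) - x^3 - 10*x^2 + 93*x + 702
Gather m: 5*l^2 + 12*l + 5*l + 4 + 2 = 5*l^2 + 17*l + 6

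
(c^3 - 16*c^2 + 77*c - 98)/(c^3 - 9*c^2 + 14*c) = (c - 7)/c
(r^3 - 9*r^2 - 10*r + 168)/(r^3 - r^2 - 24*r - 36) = (r^2 - 3*r - 28)/(r^2 + 5*r + 6)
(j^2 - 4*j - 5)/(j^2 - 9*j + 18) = (j^2 - 4*j - 5)/(j^2 - 9*j + 18)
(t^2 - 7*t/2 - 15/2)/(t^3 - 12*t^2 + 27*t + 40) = (t + 3/2)/(t^2 - 7*t - 8)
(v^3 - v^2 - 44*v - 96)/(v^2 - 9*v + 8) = (v^2 + 7*v + 12)/(v - 1)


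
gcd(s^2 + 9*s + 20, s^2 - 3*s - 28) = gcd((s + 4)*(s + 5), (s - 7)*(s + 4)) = s + 4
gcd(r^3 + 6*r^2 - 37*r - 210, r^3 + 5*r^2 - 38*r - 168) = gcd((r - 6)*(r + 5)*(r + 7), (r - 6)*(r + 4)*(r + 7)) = r^2 + r - 42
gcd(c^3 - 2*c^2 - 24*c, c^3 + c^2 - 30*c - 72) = c^2 - 2*c - 24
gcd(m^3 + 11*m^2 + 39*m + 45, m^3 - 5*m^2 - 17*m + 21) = m + 3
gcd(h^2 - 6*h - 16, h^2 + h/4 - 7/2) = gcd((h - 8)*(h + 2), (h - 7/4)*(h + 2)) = h + 2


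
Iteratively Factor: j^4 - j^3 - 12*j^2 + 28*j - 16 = (j - 2)*(j^3 + j^2 - 10*j + 8) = (j - 2)*(j - 1)*(j^2 + 2*j - 8) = (j - 2)^2*(j - 1)*(j + 4)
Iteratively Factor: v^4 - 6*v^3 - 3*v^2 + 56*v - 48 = (v - 4)*(v^3 - 2*v^2 - 11*v + 12) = (v - 4)*(v + 3)*(v^2 - 5*v + 4) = (v - 4)^2*(v + 3)*(v - 1)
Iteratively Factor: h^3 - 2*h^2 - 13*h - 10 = (h + 2)*(h^2 - 4*h - 5) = (h + 1)*(h + 2)*(h - 5)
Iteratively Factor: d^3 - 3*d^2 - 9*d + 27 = (d + 3)*(d^2 - 6*d + 9) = (d - 3)*(d + 3)*(d - 3)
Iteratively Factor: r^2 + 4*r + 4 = (r + 2)*(r + 2)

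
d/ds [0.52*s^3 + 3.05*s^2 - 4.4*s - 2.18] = 1.56*s^2 + 6.1*s - 4.4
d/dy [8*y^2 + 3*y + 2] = 16*y + 3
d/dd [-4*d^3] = -12*d^2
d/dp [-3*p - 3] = -3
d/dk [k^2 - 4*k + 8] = 2*k - 4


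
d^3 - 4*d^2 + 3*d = d*(d - 3)*(d - 1)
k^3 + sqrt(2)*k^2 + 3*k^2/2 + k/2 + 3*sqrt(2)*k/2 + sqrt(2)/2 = (k + 1/2)*(k + 1)*(k + sqrt(2))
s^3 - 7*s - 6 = (s - 3)*(s + 1)*(s + 2)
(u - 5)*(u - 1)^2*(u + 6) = u^4 - u^3 - 31*u^2 + 61*u - 30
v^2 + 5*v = v*(v + 5)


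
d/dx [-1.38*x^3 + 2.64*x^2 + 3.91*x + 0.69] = -4.14*x^2 + 5.28*x + 3.91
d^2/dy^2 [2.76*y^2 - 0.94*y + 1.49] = 5.52000000000000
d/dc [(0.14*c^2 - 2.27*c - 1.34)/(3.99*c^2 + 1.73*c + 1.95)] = (9.2995*c^2 + 11.2392*c - 2.1083)/(15.9201*c^4 + 13.8054*c^3 + 18.5539*c^2 + 6.747*c + 3.8025)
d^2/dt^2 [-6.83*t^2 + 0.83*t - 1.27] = -13.6600000000000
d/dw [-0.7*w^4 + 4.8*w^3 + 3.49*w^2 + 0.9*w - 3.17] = -2.8*w^3 + 14.4*w^2 + 6.98*w + 0.9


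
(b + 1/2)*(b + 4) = b^2 + 9*b/2 + 2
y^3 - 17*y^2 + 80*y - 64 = (y - 8)^2*(y - 1)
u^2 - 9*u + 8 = (u - 8)*(u - 1)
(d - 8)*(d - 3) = d^2 - 11*d + 24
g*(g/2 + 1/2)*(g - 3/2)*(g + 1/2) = g^4/2 - 7*g^2/8 - 3*g/8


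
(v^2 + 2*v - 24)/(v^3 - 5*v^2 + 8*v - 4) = (v^2 + 2*v - 24)/(v^3 - 5*v^2 + 8*v - 4)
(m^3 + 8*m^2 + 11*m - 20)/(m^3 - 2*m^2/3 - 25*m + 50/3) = 3*(m^2 + 3*m - 4)/(3*m^2 - 17*m + 10)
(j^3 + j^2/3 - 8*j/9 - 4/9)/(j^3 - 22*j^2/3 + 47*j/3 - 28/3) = (9*j^2 + 12*j + 4)/(3*(3*j^2 - 19*j + 28))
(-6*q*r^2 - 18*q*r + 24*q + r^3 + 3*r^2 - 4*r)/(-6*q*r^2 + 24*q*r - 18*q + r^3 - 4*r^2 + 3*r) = (r + 4)/(r - 3)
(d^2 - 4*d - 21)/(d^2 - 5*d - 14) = (d + 3)/(d + 2)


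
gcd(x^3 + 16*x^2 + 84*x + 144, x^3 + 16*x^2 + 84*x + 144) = x^3 + 16*x^2 + 84*x + 144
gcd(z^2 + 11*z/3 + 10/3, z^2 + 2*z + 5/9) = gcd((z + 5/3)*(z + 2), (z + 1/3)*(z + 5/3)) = z + 5/3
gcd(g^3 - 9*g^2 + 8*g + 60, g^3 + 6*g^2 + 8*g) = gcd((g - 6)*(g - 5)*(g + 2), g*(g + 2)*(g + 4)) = g + 2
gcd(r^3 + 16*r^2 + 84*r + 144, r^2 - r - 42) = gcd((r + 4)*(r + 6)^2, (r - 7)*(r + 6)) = r + 6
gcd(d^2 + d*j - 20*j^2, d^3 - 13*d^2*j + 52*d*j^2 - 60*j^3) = 1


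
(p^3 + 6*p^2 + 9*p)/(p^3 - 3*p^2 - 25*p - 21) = p*(p + 3)/(p^2 - 6*p - 7)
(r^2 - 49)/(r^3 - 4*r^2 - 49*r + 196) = 1/(r - 4)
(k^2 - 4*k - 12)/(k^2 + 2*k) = (k - 6)/k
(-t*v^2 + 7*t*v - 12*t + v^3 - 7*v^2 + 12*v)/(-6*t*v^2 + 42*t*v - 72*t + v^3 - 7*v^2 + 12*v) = (t - v)/(6*t - v)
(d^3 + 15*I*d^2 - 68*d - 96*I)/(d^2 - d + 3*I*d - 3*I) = (d^2 + 12*I*d - 32)/(d - 1)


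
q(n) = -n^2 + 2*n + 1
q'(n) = 2 - 2*n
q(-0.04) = 0.92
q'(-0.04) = 2.08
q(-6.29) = -51.14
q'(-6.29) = 14.58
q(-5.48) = -39.99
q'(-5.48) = 12.96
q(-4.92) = -33.05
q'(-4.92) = 11.84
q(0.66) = 1.88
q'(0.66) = 0.68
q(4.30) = -8.89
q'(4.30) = -6.60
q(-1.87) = -6.24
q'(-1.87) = 5.74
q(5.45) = -17.80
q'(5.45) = -8.90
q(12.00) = -119.00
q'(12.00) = -22.00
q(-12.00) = -167.00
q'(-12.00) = 26.00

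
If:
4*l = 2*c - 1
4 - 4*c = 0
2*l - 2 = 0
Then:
No Solution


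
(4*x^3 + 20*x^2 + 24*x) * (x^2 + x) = 4*x^5 + 24*x^4 + 44*x^3 + 24*x^2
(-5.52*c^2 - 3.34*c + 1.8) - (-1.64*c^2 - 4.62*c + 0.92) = -3.88*c^2 + 1.28*c + 0.88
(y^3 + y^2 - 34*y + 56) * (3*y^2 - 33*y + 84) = 3*y^5 - 30*y^4 - 51*y^3 + 1374*y^2 - 4704*y + 4704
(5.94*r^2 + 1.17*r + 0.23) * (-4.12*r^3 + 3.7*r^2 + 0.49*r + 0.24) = -24.4728*r^5 + 17.1576*r^4 + 6.292*r^3 + 2.8499*r^2 + 0.3935*r + 0.0552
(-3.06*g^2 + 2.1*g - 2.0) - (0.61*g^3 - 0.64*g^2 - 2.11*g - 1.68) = -0.61*g^3 - 2.42*g^2 + 4.21*g - 0.32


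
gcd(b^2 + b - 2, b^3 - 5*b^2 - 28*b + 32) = b - 1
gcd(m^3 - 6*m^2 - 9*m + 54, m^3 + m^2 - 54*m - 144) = m + 3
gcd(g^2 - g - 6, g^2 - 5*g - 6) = 1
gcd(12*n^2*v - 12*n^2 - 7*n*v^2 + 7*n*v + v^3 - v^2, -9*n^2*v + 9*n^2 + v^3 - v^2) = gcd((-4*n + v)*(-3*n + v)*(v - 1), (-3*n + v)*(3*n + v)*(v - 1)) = -3*n*v + 3*n + v^2 - v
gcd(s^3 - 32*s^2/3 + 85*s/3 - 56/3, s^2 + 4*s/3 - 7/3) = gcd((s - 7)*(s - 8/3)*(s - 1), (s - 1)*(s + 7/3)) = s - 1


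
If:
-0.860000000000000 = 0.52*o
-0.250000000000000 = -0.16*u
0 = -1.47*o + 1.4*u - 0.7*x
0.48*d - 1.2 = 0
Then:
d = 2.50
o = -1.65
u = 1.56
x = 6.60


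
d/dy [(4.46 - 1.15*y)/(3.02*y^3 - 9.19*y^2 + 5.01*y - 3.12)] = (6.946*y^3 - 50.9761*y^2 + 81.9748*y - 18.7566)/(9.1204*y^6 - 55.5076*y^5 + 114.7165*y^4 - 110.9286*y^3 + 82.4457*y^2 - 31.2624*y + 9.7344)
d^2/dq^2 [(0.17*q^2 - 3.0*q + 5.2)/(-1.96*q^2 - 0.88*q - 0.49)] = (23.636032*q^3 - 118.878312*q^2 - 71.10096*q - 0.734434000000001)/(7.529536*q^6 + 10.141824*q^5 + 10.200624*q^4 + 5.752384*q^3 + 2.550156*q^2 + 0.633864*q + 0.117649)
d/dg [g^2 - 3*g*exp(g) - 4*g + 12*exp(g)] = -3*g*exp(g) + 2*g + 9*exp(g) - 4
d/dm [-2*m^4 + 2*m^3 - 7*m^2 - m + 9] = -8*m^3 + 6*m^2 - 14*m - 1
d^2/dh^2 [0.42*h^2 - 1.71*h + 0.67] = 0.840000000000000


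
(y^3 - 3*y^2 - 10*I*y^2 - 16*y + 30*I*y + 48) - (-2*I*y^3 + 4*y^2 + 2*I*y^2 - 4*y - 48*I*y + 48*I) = y^3 + 2*I*y^3 - 7*y^2 - 12*I*y^2 - 12*y + 78*I*y + 48 - 48*I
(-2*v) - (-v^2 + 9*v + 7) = v^2 - 11*v - 7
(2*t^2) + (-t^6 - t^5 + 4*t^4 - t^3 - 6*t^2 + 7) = -t^6 - t^5 + 4*t^4 - t^3 - 4*t^2 + 7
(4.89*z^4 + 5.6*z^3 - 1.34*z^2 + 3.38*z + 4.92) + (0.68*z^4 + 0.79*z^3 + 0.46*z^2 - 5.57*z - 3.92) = 5.57*z^4 + 6.39*z^3 - 0.88*z^2 - 2.19*z + 1.0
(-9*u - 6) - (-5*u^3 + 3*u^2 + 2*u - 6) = 5*u^3 - 3*u^2 - 11*u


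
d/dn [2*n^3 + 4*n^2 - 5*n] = 6*n^2 + 8*n - 5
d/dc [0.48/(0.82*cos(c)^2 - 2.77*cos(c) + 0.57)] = (0.7872*cos(c) - 1.3296)*sin(c)/(0.82*cos(c)^2 - 2.77*cos(c) + 0.57)^2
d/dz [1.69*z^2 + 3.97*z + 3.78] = 3.38*z + 3.97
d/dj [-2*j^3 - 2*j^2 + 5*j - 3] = -6*j^2 - 4*j + 5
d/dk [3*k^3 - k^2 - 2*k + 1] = 9*k^2 - 2*k - 2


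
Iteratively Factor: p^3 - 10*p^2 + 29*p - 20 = (p - 5)*(p^2 - 5*p + 4) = (p - 5)*(p - 4)*(p - 1)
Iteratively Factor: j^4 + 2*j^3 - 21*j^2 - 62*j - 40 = (j + 4)*(j^3 - 2*j^2 - 13*j - 10) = (j - 5)*(j + 4)*(j^2 + 3*j + 2) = (j - 5)*(j + 1)*(j + 4)*(j + 2)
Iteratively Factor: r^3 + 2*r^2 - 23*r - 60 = (r - 5)*(r^2 + 7*r + 12) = (r - 5)*(r + 4)*(r + 3)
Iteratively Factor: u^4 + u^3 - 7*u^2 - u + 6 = (u - 2)*(u^3 + 3*u^2 - u - 3) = (u - 2)*(u + 1)*(u^2 + 2*u - 3) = (u - 2)*(u + 1)*(u + 3)*(u - 1)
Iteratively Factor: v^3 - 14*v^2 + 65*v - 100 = (v - 4)*(v^2 - 10*v + 25) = (v - 5)*(v - 4)*(v - 5)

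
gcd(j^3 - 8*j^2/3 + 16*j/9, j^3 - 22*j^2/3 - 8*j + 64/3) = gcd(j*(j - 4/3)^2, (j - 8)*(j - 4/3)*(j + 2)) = j - 4/3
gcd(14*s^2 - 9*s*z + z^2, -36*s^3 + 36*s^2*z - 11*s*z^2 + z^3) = -2*s + z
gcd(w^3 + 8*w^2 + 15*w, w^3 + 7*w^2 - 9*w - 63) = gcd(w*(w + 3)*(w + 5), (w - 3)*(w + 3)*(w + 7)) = w + 3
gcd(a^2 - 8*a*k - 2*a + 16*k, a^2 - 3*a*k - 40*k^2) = a - 8*k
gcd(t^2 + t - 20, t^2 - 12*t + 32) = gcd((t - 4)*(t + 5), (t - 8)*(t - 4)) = t - 4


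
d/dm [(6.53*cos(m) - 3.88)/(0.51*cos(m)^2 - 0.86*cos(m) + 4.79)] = (3.3303*cos(m)^2 - 3.9576*cos(m) - 27.9419)*sin(m)/(0.2601*cos(m)^4 - 0.8772*cos(m)^3 + 5.6254*cos(m)^2 - 8.2388*cos(m) + 22.9441)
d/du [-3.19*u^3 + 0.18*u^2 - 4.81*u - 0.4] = -9.57*u^2 + 0.36*u - 4.81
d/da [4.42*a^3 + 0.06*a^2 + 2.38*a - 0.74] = 13.26*a^2 + 0.12*a + 2.38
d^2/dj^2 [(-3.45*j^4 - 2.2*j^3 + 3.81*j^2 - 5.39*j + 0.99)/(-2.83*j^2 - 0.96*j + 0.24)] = (55.2614100000001*j^6 + 56.2377600000001*j^5 + 5.01768000000001*j^4 + 101.363398*j^3 - 63.756018*j^2 + 6.587856*j - 1.124784)/(22.665187*j^6 + 23.065632*j^5 + 2.057976*j^4 - 3.027456*j^3 - 0.174528*j^2 + 0.165888*j - 0.013824)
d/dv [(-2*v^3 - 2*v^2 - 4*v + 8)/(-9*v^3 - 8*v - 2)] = 2*(-9*v^4 - 20*v^3 + 122*v^2 + 4*v + 36)/(81*v^6 + 144*v^4 + 36*v^3 + 64*v^2 + 32*v + 4)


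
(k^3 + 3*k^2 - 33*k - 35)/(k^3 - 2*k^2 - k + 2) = (k^2 + 2*k - 35)/(k^2 - 3*k + 2)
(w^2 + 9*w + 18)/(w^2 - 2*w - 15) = (w + 6)/(w - 5)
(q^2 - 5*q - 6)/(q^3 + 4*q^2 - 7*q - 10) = (q - 6)/(q^2 + 3*q - 10)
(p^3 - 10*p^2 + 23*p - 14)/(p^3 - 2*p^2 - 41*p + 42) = (p - 2)/(p + 6)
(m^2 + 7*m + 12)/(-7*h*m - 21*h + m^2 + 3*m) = (-m - 4)/(7*h - m)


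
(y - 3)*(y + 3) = y^2 - 9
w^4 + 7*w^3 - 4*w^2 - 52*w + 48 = (w - 2)*(w - 1)*(w + 4)*(w + 6)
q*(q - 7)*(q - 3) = q^3 - 10*q^2 + 21*q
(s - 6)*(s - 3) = s^2 - 9*s + 18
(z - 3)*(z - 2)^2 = z^3 - 7*z^2 + 16*z - 12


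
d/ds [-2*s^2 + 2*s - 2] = 2 - 4*s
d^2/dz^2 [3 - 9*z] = 0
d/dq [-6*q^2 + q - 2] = 1 - 12*q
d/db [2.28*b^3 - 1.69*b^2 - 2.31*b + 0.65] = 6.84*b^2 - 3.38*b - 2.31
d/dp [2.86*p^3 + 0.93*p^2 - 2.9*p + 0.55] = 8.58*p^2 + 1.86*p - 2.9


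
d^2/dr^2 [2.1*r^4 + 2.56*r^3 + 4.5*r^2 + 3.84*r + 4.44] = 25.2*r^2 + 15.36*r + 9.0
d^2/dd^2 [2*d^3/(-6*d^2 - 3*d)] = -4/(24*d^3 + 36*d^2 + 18*d + 3)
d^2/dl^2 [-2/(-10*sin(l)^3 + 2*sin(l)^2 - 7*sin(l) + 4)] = 2*(-900*sin(l)^6 + 220*sin(l)^5 + 1044*sin(l)^4 - 638*sin(l)^3 + 427*sin(l)^2 + 128*sin(l) + 82)/(10*sin(l)^3 - 2*sin(l)^2 + 7*sin(l) - 4)^3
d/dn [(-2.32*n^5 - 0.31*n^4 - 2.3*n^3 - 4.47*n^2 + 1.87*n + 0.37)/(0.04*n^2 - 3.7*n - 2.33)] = (-0.2784*n^6 + 34.3112*n^5 + 30.377*n^4 + 19.9092*n^3 + 32.5412*n^2 + 20.8006*n - 2.9881)/(0.0016*n^4 - 0.296*n^3 + 13.5036*n^2 + 17.242*n + 5.4289)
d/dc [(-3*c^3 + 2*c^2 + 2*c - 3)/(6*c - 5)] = (-36*c^3 + 57*c^2 - 20*c + 8)/(36*c^2 - 60*c + 25)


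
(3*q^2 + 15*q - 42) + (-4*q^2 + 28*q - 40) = -q^2 + 43*q - 82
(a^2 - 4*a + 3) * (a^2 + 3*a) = a^4 - a^3 - 9*a^2 + 9*a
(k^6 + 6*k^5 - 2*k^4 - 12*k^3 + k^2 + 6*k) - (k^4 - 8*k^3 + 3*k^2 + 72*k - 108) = k^6 + 6*k^5 - 3*k^4 - 4*k^3 - 2*k^2 - 66*k + 108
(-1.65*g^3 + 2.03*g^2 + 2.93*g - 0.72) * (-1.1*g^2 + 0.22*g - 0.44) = 1.815*g^5 - 2.596*g^4 - 2.0504*g^3 + 0.5434*g^2 - 1.4476*g + 0.3168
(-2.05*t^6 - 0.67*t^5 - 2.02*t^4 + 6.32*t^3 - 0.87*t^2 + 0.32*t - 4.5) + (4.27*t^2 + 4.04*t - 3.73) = -2.05*t^6 - 0.67*t^5 - 2.02*t^4 + 6.32*t^3 + 3.4*t^2 + 4.36*t - 8.23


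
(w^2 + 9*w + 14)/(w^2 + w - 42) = (w + 2)/(w - 6)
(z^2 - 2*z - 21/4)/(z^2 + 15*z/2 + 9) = (z - 7/2)/(z + 6)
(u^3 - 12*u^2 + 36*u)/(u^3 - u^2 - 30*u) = (u - 6)/(u + 5)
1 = 1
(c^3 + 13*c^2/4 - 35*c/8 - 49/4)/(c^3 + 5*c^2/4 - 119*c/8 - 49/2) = (c - 2)/(c - 4)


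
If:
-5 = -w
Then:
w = 5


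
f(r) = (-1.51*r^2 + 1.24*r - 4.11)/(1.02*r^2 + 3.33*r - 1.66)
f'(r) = (1.24 - 3.02*r)/(1.02*r^2 + 3.33*r - 1.66) + (-2.04*r - 3.33)*(-1.51*r^2 + 1.24*r - 4.11)/(1.02*r^2 + 3.33*r - 1.66)^2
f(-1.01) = 1.73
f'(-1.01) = -0.52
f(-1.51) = 2.16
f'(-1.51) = -1.21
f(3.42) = -0.81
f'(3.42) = -0.03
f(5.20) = -0.89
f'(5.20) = -0.05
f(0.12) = 3.20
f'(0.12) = 8.47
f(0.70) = -3.40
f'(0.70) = 13.07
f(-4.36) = -11.90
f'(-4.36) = -16.14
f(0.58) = -6.34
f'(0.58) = 45.76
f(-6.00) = -4.37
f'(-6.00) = -1.30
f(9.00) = -1.04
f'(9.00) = -0.03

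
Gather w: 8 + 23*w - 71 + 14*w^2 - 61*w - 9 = 14*w^2 - 38*w - 72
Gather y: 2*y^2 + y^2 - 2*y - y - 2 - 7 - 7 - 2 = 3*y^2 - 3*y - 18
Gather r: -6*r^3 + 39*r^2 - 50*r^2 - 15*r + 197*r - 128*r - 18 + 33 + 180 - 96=-6*r^3 - 11*r^2 + 54*r + 99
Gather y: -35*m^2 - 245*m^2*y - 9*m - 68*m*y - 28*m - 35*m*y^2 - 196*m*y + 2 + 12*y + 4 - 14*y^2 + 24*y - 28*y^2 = -35*m^2 - 37*m + y^2*(-35*m - 42) + y*(-245*m^2 - 264*m + 36) + 6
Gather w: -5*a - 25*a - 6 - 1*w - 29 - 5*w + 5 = -30*a - 6*w - 30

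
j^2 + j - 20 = (j - 4)*(j + 5)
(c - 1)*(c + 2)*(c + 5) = c^3 + 6*c^2 + 3*c - 10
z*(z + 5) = z^2 + 5*z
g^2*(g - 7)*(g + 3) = g^4 - 4*g^3 - 21*g^2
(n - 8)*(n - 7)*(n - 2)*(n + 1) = n^4 - 16*n^3 + 69*n^2 - 26*n - 112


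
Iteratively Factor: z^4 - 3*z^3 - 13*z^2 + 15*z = (z + 3)*(z^3 - 6*z^2 + 5*z) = z*(z + 3)*(z^2 - 6*z + 5) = z*(z - 5)*(z + 3)*(z - 1)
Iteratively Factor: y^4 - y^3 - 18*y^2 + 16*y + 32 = (y + 4)*(y^3 - 5*y^2 + 2*y + 8) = (y - 4)*(y + 4)*(y^2 - y - 2) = (y - 4)*(y + 1)*(y + 4)*(y - 2)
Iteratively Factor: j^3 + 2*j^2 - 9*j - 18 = (j - 3)*(j^2 + 5*j + 6) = (j - 3)*(j + 2)*(j + 3)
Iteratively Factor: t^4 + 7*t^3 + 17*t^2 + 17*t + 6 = (t + 2)*(t^3 + 5*t^2 + 7*t + 3) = (t + 1)*(t + 2)*(t^2 + 4*t + 3) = (t + 1)^2*(t + 2)*(t + 3)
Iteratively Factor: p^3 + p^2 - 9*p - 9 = (p + 3)*(p^2 - 2*p - 3) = (p - 3)*(p + 3)*(p + 1)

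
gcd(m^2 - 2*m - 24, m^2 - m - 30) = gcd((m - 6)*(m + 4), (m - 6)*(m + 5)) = m - 6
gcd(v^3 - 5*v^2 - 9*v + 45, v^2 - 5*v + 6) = v - 3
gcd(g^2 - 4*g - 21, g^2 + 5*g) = 1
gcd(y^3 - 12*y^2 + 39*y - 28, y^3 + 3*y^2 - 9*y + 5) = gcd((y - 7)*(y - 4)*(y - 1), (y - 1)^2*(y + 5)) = y - 1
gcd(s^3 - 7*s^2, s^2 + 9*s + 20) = 1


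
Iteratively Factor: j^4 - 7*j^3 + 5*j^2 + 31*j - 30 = (j - 1)*(j^3 - 6*j^2 - j + 30) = (j - 3)*(j - 1)*(j^2 - 3*j - 10) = (j - 5)*(j - 3)*(j - 1)*(j + 2)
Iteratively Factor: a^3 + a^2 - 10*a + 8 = (a - 1)*(a^2 + 2*a - 8) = (a - 2)*(a - 1)*(a + 4)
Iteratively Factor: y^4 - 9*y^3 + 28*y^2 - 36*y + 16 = (y - 2)*(y^3 - 7*y^2 + 14*y - 8) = (y - 2)*(y - 1)*(y^2 - 6*y + 8) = (y - 4)*(y - 2)*(y - 1)*(y - 2)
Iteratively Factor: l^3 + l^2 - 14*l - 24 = (l + 2)*(l^2 - l - 12) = (l + 2)*(l + 3)*(l - 4)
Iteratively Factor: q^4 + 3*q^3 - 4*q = (q - 1)*(q^3 + 4*q^2 + 4*q) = (q - 1)*(q + 2)*(q^2 + 2*q) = (q - 1)*(q + 2)^2*(q)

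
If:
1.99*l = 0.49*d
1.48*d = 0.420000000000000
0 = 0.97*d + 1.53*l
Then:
No Solution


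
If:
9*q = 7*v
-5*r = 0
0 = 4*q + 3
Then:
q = -3/4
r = 0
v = -27/28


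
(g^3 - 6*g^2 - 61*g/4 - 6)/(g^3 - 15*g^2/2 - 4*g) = (g + 3/2)/g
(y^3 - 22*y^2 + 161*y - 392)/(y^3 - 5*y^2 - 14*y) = (y^2 - 15*y + 56)/(y*(y + 2))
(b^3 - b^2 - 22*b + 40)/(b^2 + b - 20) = b - 2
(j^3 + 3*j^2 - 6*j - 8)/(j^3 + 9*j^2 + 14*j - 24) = (j^2 - j - 2)/(j^2 + 5*j - 6)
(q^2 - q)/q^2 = (q - 1)/q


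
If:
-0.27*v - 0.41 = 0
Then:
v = -1.52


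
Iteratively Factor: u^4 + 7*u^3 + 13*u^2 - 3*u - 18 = (u + 3)*(u^3 + 4*u^2 + u - 6) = (u - 1)*(u + 3)*(u^2 + 5*u + 6) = (u - 1)*(u + 3)^2*(u + 2)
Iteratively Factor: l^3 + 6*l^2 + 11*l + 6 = (l + 2)*(l^2 + 4*l + 3) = (l + 1)*(l + 2)*(l + 3)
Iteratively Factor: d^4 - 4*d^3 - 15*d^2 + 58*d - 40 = (d - 1)*(d^3 - 3*d^2 - 18*d + 40) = (d - 1)*(d + 4)*(d^2 - 7*d + 10) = (d - 5)*(d - 1)*(d + 4)*(d - 2)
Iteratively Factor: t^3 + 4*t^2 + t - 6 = (t + 3)*(t^2 + t - 2) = (t + 2)*(t + 3)*(t - 1)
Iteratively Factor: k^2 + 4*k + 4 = (k + 2)*(k + 2)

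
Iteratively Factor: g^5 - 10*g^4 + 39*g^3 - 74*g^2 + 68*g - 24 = (g - 2)*(g^4 - 8*g^3 + 23*g^2 - 28*g + 12) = (g - 3)*(g - 2)*(g^3 - 5*g^2 + 8*g - 4) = (g - 3)*(g - 2)^2*(g^2 - 3*g + 2) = (g - 3)*(g - 2)^2*(g - 1)*(g - 2)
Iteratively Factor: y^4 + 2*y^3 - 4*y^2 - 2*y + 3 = (y - 1)*(y^3 + 3*y^2 - y - 3) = (y - 1)*(y + 3)*(y^2 - 1) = (y - 1)*(y + 1)*(y + 3)*(y - 1)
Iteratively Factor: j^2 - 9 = (j + 3)*(j - 3)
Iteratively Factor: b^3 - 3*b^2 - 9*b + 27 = (b - 3)*(b^2 - 9) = (b - 3)^2*(b + 3)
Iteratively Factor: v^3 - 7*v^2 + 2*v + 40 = (v - 5)*(v^2 - 2*v - 8) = (v - 5)*(v - 4)*(v + 2)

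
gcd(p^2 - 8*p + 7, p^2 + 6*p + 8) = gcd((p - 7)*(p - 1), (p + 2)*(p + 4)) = 1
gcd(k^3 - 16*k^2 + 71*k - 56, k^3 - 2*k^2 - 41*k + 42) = k^2 - 8*k + 7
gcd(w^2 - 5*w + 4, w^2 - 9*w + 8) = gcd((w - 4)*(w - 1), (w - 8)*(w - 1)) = w - 1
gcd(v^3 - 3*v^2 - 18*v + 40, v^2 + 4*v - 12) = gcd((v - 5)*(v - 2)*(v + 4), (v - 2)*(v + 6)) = v - 2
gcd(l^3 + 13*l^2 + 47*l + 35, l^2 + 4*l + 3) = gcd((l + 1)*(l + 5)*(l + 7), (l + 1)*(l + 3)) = l + 1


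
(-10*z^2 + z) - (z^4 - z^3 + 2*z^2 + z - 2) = -z^4 + z^3 - 12*z^2 + 2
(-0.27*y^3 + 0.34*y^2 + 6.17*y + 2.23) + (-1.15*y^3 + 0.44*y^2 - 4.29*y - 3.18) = -1.42*y^3 + 0.78*y^2 + 1.88*y - 0.95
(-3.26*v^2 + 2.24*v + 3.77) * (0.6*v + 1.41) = -1.956*v^3 - 3.2526*v^2 + 5.4204*v + 5.3157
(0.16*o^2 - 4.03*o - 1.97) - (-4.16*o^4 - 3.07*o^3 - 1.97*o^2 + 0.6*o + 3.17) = 4.16*o^4 + 3.07*o^3 + 2.13*o^2 - 4.63*o - 5.14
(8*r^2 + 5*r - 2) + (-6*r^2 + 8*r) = 2*r^2 + 13*r - 2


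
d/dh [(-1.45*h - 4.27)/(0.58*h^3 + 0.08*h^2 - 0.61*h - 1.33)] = (1.682*h^3 + 7.5458*h^2 + 0.6832*h - 0.6762)/(0.3364*h^6 + 0.0928*h^5 - 0.7012*h^4 - 1.6404*h^3 + 0.1593*h^2 + 1.6226*h + 1.7689)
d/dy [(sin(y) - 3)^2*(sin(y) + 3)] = 3*(sin(y) - 3)*(sin(y) + 1)*cos(y)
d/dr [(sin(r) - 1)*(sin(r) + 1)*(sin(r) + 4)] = (3*sin(r)^2 + 8*sin(r) - 1)*cos(r)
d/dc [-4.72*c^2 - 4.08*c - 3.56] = -9.44*c - 4.08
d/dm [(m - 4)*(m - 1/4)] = 2*m - 17/4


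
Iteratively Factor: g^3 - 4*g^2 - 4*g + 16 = (g + 2)*(g^2 - 6*g + 8) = (g - 4)*(g + 2)*(g - 2)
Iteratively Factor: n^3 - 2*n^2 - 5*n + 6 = (n - 1)*(n^2 - n - 6) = (n - 3)*(n - 1)*(n + 2)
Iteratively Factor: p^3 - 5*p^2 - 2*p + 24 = (p - 3)*(p^2 - 2*p - 8) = (p - 4)*(p - 3)*(p + 2)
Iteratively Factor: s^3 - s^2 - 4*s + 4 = (s + 2)*(s^2 - 3*s + 2) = (s - 2)*(s + 2)*(s - 1)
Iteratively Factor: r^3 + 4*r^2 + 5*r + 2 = (r + 2)*(r^2 + 2*r + 1) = (r + 1)*(r + 2)*(r + 1)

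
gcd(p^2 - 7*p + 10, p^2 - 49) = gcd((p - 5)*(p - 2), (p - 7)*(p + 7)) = 1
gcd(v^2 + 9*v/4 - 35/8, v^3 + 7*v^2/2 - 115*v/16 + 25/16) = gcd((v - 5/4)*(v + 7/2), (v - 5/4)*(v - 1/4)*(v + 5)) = v - 5/4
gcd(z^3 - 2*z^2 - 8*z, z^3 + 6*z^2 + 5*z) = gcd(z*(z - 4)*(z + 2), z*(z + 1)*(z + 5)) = z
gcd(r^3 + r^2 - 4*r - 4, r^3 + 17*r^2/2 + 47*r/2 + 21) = r + 2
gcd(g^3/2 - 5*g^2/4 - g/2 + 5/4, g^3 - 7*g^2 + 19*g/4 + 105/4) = 1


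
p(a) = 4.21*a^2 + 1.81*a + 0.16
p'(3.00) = 27.07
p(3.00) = 43.48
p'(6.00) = 52.33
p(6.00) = 162.58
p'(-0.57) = -2.99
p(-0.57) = 0.50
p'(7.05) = 61.17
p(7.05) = 222.17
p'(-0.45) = -1.98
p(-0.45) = 0.20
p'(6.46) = 56.20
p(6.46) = 187.54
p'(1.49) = 14.36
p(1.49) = 12.20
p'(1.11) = 11.16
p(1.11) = 7.36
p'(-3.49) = -27.58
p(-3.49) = 45.12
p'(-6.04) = -49.05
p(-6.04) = 142.82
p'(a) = 8.42*a + 1.81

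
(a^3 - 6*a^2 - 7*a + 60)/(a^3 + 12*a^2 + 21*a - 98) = (a^3 - 6*a^2 - 7*a + 60)/(a^3 + 12*a^2 + 21*a - 98)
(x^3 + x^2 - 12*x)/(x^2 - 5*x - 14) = x*(-x^2 - x + 12)/(-x^2 + 5*x + 14)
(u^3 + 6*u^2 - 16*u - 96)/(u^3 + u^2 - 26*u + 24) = (u + 4)/(u - 1)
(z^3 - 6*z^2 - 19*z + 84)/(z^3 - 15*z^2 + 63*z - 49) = (z^2 + z - 12)/(z^2 - 8*z + 7)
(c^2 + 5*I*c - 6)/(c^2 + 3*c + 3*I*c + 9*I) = (c + 2*I)/(c + 3)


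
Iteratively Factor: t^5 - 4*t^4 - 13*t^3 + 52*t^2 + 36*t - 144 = (t + 2)*(t^4 - 6*t^3 - t^2 + 54*t - 72) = (t - 4)*(t + 2)*(t^3 - 2*t^2 - 9*t + 18) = (t - 4)*(t - 3)*(t + 2)*(t^2 + t - 6) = (t - 4)*(t - 3)*(t - 2)*(t + 2)*(t + 3)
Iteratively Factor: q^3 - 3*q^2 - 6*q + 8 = (q + 2)*(q^2 - 5*q + 4) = (q - 1)*(q + 2)*(q - 4)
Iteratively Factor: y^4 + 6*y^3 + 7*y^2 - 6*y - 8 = (y + 2)*(y^3 + 4*y^2 - y - 4) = (y + 2)*(y + 4)*(y^2 - 1) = (y - 1)*(y + 2)*(y + 4)*(y + 1)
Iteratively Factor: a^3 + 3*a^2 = (a)*(a^2 + 3*a) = a^2*(a + 3)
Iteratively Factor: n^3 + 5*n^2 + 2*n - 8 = (n + 2)*(n^2 + 3*n - 4) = (n - 1)*(n + 2)*(n + 4)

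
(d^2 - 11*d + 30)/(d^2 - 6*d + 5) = (d - 6)/(d - 1)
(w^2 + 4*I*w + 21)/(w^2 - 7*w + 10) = (w^2 + 4*I*w + 21)/(w^2 - 7*w + 10)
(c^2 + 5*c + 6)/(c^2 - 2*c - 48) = (c^2 + 5*c + 6)/(c^2 - 2*c - 48)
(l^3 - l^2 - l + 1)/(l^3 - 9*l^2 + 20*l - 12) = (l^2 - 1)/(l^2 - 8*l + 12)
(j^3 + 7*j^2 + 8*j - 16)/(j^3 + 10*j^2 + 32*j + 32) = (j - 1)/(j + 2)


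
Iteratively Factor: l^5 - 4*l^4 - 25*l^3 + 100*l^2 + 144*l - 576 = (l - 4)*(l^4 - 25*l^2 + 144) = (l - 4)*(l - 3)*(l^3 + 3*l^2 - 16*l - 48) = (l - 4)^2*(l - 3)*(l^2 + 7*l + 12) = (l - 4)^2*(l - 3)*(l + 4)*(l + 3)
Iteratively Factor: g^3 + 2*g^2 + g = (g + 1)*(g^2 + g) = g*(g + 1)*(g + 1)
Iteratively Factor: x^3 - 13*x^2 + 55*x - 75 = (x - 5)*(x^2 - 8*x + 15) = (x - 5)^2*(x - 3)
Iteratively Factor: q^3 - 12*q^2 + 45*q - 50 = (q - 5)*(q^2 - 7*q + 10) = (q - 5)^2*(q - 2)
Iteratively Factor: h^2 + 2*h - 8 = (h + 4)*(h - 2)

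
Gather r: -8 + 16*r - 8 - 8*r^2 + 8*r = -8*r^2 + 24*r - 16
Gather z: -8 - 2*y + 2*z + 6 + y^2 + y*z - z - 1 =y^2 - 2*y + z*(y + 1) - 3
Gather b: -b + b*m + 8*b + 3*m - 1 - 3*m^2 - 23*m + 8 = b*(m + 7) - 3*m^2 - 20*m + 7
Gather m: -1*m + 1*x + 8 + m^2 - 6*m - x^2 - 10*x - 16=m^2 - 7*m - x^2 - 9*x - 8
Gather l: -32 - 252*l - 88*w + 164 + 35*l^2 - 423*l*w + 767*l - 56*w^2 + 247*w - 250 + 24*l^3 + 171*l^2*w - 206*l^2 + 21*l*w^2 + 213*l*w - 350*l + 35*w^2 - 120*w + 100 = 24*l^3 + l^2*(171*w - 171) + l*(21*w^2 - 210*w + 165) - 21*w^2 + 39*w - 18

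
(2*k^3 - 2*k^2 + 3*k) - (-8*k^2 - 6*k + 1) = 2*k^3 + 6*k^2 + 9*k - 1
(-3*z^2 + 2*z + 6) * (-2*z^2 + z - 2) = 6*z^4 - 7*z^3 - 4*z^2 + 2*z - 12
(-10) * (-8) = 80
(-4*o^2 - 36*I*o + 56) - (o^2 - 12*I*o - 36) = -5*o^2 - 24*I*o + 92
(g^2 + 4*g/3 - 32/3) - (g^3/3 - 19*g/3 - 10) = -g^3/3 + g^2 + 23*g/3 - 2/3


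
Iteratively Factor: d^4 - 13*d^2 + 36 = (d + 2)*(d^3 - 2*d^2 - 9*d + 18) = (d - 2)*(d + 2)*(d^2 - 9) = (d - 3)*(d - 2)*(d + 2)*(d + 3)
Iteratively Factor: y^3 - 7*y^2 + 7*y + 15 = (y + 1)*(y^2 - 8*y + 15) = (y - 5)*(y + 1)*(y - 3)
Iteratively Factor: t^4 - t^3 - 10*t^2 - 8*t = (t - 4)*(t^3 + 3*t^2 + 2*t) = t*(t - 4)*(t^2 + 3*t + 2) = t*(t - 4)*(t + 2)*(t + 1)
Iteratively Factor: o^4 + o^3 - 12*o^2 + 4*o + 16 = (o + 4)*(o^3 - 3*o^2 + 4) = (o + 1)*(o + 4)*(o^2 - 4*o + 4) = (o - 2)*(o + 1)*(o + 4)*(o - 2)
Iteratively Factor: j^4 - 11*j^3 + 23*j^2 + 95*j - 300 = (j - 5)*(j^3 - 6*j^2 - 7*j + 60) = (j - 5)*(j + 3)*(j^2 - 9*j + 20) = (j - 5)^2*(j + 3)*(j - 4)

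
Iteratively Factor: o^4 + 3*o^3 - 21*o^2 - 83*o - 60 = (o + 1)*(o^3 + 2*o^2 - 23*o - 60) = (o + 1)*(o + 4)*(o^2 - 2*o - 15) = (o + 1)*(o + 3)*(o + 4)*(o - 5)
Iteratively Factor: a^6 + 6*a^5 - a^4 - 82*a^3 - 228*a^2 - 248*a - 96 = (a + 1)*(a^5 + 5*a^4 - 6*a^3 - 76*a^2 - 152*a - 96) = (a + 1)*(a + 2)*(a^4 + 3*a^3 - 12*a^2 - 52*a - 48) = (a + 1)*(a + 2)^2*(a^3 + a^2 - 14*a - 24) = (a + 1)*(a + 2)^3*(a^2 - a - 12) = (a + 1)*(a + 2)^3*(a + 3)*(a - 4)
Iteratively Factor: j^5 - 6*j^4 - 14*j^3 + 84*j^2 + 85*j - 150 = (j + 2)*(j^4 - 8*j^3 + 2*j^2 + 80*j - 75) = (j - 1)*(j + 2)*(j^3 - 7*j^2 - 5*j + 75) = (j - 5)*(j - 1)*(j + 2)*(j^2 - 2*j - 15) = (j - 5)^2*(j - 1)*(j + 2)*(j + 3)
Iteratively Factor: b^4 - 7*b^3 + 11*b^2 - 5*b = (b - 1)*(b^3 - 6*b^2 + 5*b) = b*(b - 1)*(b^2 - 6*b + 5) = b*(b - 5)*(b - 1)*(b - 1)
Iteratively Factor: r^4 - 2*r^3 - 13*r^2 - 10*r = (r + 2)*(r^3 - 4*r^2 - 5*r) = (r + 1)*(r + 2)*(r^2 - 5*r) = (r - 5)*(r + 1)*(r + 2)*(r)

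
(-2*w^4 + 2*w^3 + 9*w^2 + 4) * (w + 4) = -2*w^5 - 6*w^4 + 17*w^3 + 36*w^2 + 4*w + 16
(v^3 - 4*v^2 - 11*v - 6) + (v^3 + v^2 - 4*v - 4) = 2*v^3 - 3*v^2 - 15*v - 10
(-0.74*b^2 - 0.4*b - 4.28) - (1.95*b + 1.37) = -0.74*b^2 - 2.35*b - 5.65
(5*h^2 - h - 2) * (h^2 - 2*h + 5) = 5*h^4 - 11*h^3 + 25*h^2 - h - 10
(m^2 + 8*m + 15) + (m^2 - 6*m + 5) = 2*m^2 + 2*m + 20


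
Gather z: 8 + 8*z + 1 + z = 9*z + 9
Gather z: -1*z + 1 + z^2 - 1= z^2 - z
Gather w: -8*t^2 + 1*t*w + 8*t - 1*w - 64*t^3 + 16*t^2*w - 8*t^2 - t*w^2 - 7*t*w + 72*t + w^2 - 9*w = -64*t^3 - 16*t^2 + 80*t + w^2*(1 - t) + w*(16*t^2 - 6*t - 10)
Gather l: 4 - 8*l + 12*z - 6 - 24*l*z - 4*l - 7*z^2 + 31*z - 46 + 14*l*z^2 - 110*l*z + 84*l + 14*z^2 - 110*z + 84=l*(14*z^2 - 134*z + 72) + 7*z^2 - 67*z + 36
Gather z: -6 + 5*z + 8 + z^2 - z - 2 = z^2 + 4*z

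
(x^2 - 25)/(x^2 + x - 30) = (x + 5)/(x + 6)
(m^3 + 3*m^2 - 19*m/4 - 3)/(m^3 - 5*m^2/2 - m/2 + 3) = (m^2 + 9*m/2 + 2)/(m^2 - m - 2)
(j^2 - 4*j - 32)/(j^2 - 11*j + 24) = (j + 4)/(j - 3)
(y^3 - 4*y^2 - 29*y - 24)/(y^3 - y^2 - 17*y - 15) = (y - 8)/(y - 5)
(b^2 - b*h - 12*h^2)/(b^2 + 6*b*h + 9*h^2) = (b - 4*h)/(b + 3*h)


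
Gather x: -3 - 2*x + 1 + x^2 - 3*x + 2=x^2 - 5*x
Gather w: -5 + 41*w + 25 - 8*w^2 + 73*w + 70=-8*w^2 + 114*w + 90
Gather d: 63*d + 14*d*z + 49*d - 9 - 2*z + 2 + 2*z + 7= d*(14*z + 112)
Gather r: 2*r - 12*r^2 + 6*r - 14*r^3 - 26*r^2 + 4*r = -14*r^3 - 38*r^2 + 12*r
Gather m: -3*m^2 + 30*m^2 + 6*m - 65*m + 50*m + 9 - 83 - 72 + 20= 27*m^2 - 9*m - 126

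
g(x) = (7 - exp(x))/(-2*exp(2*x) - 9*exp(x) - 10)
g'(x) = (7 - exp(x))*(4*exp(2*x) + 9*exp(x))/(-2*exp(2*x) - 9*exp(x) - 10)^2 - exp(x)/(-2*exp(2*x) - 9*exp(x) - 10) = (-(exp(x) - 7)*(4*exp(x) + 9) + 2*exp(2*x) + 9*exp(x) + 10)*exp(x)/(2*exp(2*x) + 9*exp(x) + 10)^2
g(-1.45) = -0.55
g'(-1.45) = 0.12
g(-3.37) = -0.68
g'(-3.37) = 0.02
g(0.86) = -0.11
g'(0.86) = 0.17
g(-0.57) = -0.41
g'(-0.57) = 0.20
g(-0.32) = -0.36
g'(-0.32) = 0.22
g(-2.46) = -0.64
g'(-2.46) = 0.06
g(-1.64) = -0.58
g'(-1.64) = 0.11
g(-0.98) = -0.48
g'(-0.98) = 0.17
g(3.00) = 0.01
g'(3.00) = 0.00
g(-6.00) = -0.70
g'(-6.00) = 0.00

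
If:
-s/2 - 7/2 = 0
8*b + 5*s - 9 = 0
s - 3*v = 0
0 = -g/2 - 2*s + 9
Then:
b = 11/2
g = 46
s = -7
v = -7/3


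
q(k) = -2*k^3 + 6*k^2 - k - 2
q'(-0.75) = -13.38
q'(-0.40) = -6.76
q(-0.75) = 2.97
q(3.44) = -15.85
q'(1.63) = 2.62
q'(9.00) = -379.00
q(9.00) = -983.00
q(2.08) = 3.88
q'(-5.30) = -233.14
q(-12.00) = 4330.00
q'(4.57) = -71.47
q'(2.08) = -2.00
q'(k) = -6*k^2 + 12*k - 1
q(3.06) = -6.18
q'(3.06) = -20.46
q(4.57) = -72.15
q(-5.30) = 469.59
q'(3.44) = -30.72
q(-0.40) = -0.51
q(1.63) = 3.65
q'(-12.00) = -1009.00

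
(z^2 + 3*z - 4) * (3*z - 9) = 3*z^3 - 39*z + 36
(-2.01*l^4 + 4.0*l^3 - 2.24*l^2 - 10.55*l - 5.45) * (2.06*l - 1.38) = -4.1406*l^5 + 11.0138*l^4 - 10.1344*l^3 - 18.6418*l^2 + 3.332*l + 7.521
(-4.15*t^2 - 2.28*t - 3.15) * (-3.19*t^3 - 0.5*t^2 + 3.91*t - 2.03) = 13.2385*t^5 + 9.3482*t^4 - 5.038*t^3 + 1.0847*t^2 - 7.6881*t + 6.3945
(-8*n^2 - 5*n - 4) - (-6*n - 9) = -8*n^2 + n + 5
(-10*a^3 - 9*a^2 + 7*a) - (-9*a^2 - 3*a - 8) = -10*a^3 + 10*a + 8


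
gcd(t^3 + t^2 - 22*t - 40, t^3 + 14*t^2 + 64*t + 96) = t + 4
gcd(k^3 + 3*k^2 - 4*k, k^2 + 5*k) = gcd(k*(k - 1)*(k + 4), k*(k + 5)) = k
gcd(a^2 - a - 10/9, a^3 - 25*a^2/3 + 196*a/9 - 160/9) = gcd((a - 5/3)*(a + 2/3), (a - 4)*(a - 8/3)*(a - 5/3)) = a - 5/3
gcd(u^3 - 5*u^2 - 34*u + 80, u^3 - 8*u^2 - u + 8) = u - 8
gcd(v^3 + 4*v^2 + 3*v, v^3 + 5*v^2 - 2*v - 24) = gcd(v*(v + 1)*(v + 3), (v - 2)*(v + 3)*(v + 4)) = v + 3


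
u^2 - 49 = (u - 7)*(u + 7)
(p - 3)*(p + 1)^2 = p^3 - p^2 - 5*p - 3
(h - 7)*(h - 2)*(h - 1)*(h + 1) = h^4 - 9*h^3 + 13*h^2 + 9*h - 14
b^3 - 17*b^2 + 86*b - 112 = (b - 8)*(b - 7)*(b - 2)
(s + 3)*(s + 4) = s^2 + 7*s + 12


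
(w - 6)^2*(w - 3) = w^3 - 15*w^2 + 72*w - 108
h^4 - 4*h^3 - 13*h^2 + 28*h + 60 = (h - 5)*(h - 3)*(h + 2)^2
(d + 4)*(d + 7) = d^2 + 11*d + 28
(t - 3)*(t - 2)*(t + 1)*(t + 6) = t^4 + 2*t^3 - 23*t^2 + 12*t + 36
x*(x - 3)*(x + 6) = x^3 + 3*x^2 - 18*x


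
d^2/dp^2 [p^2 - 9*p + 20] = 2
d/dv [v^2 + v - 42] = 2*v + 1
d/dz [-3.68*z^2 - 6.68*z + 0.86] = -7.36*z - 6.68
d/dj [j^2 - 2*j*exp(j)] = -2*j*exp(j) + 2*j - 2*exp(j)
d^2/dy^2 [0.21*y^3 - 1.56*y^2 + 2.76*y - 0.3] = 1.26*y - 3.12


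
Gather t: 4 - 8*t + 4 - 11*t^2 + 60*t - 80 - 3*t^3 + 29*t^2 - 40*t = -3*t^3 + 18*t^2 + 12*t - 72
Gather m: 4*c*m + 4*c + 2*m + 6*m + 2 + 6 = 4*c + m*(4*c + 8) + 8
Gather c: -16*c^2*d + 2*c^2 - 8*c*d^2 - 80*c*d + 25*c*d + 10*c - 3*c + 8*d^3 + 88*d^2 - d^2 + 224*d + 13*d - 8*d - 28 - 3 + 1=c^2*(2 - 16*d) + c*(-8*d^2 - 55*d + 7) + 8*d^3 + 87*d^2 + 229*d - 30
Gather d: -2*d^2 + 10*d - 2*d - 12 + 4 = -2*d^2 + 8*d - 8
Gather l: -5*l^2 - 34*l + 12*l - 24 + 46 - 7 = -5*l^2 - 22*l + 15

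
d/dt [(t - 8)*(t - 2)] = 2*t - 10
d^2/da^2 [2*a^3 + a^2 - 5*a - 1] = 12*a + 2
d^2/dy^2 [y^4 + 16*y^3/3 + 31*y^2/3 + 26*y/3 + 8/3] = 12*y^2 + 32*y + 62/3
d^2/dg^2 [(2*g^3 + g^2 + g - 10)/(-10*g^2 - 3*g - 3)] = 4*(-14*g^3 + 1518*g^2 + 468*g - 105)/(1000*g^6 + 900*g^5 + 1170*g^4 + 567*g^3 + 351*g^2 + 81*g + 27)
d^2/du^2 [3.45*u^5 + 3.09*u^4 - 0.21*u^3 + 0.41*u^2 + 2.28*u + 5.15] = 69.0*u^3 + 37.08*u^2 - 1.26*u + 0.82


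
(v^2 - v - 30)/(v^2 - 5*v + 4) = (v^2 - v - 30)/(v^2 - 5*v + 4)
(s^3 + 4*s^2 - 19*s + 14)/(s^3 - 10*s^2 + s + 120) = (s^3 + 4*s^2 - 19*s + 14)/(s^3 - 10*s^2 + s + 120)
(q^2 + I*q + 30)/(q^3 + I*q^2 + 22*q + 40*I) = (q + 6*I)/(q^2 + 6*I*q - 8)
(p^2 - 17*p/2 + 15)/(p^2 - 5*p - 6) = (p - 5/2)/(p + 1)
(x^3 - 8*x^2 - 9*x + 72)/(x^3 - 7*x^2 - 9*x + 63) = (x - 8)/(x - 7)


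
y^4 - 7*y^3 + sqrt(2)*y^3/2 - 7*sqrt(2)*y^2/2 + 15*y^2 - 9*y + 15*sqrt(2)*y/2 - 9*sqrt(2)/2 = (y - 3)^2*(y - 1)*(y + sqrt(2)/2)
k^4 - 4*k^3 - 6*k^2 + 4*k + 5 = (k - 5)*(k - 1)*(k + 1)^2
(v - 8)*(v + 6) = v^2 - 2*v - 48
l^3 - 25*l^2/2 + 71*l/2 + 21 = (l - 7)*(l - 6)*(l + 1/2)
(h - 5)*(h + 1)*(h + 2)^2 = h^4 - 17*h^2 - 36*h - 20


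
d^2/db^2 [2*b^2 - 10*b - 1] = 4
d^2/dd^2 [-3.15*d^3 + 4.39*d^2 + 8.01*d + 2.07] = 8.78 - 18.9*d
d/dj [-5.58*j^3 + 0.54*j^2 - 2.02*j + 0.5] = -16.74*j^2 + 1.08*j - 2.02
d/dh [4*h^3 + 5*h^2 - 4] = 2*h*(6*h + 5)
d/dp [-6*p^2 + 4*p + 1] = 4 - 12*p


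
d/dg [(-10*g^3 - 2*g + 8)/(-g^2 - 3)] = 2*(5*g^4 + 44*g^2 + 8*g + 3)/(g^4 + 6*g^2 + 9)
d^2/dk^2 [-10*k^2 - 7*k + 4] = -20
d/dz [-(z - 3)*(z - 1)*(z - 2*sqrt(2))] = -3*z^2 + 4*sqrt(2)*z + 8*z - 8*sqrt(2) - 3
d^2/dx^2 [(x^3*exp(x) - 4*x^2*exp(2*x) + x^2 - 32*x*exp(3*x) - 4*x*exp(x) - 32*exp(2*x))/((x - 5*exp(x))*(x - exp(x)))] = (x^7 - 10*x^6*exp(x) + 2*x^6 - 246*x^5*exp(2*x) - 36*x^5*exp(x) + 2*x^5 + 2078*x^4*exp(3*x) + 396*x^4*exp(2*x) - 136*x^4*exp(x) - 4*x^4 - 5023*x^3*exp(4*x) - 932*x^3*exp(3*x) + 556*x^3*exp(2*x) + 272*x^3*exp(x) + 4*x^3 + 2880*x^2*exp(5*x) - 1350*x^2*exp(4*x) - 592*x^2*exp(3*x) - 1212*x^2*exp(2*x) - 222*x^2*exp(x) - 800*x*exp(6*x) + 5760*x*exp(5*x) + 50*x*exp(4*x) + 1064*x*exp(3*x) + 1272*x*exp(2*x) - 1600*exp(6*x) - 2120*exp(5*x) + 2120*exp(4*x) - 2174*exp(3*x))*exp(x)/(x^6 - 18*x^5*exp(x) + 123*x^4*exp(2*x) - 396*x^3*exp(3*x) + 615*x^2*exp(4*x) - 450*x*exp(5*x) + 125*exp(6*x))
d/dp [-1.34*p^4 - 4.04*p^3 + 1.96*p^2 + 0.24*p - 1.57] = -5.36*p^3 - 12.12*p^2 + 3.92*p + 0.24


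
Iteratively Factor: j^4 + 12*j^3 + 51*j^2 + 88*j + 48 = (j + 3)*(j^3 + 9*j^2 + 24*j + 16) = (j + 3)*(j + 4)*(j^2 + 5*j + 4) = (j + 3)*(j + 4)^2*(j + 1)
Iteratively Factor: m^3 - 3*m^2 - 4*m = (m)*(m^2 - 3*m - 4) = m*(m + 1)*(m - 4)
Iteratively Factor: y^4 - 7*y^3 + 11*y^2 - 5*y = (y - 5)*(y^3 - 2*y^2 + y) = (y - 5)*(y - 1)*(y^2 - y) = (y - 5)*(y - 1)^2*(y)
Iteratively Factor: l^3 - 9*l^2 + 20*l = (l - 5)*(l^2 - 4*l) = l*(l - 5)*(l - 4)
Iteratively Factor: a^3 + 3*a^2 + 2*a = (a)*(a^2 + 3*a + 2) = a*(a + 1)*(a + 2)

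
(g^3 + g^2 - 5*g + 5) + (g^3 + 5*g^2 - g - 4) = 2*g^3 + 6*g^2 - 6*g + 1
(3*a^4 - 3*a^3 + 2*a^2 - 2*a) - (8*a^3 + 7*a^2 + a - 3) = 3*a^4 - 11*a^3 - 5*a^2 - 3*a + 3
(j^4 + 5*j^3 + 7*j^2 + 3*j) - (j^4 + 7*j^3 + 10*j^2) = -2*j^3 - 3*j^2 + 3*j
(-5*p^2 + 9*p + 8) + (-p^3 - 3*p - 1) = -p^3 - 5*p^2 + 6*p + 7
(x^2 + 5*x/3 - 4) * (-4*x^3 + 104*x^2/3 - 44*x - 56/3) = -4*x^5 + 28*x^4 + 268*x^3/9 - 692*x^2/3 + 1304*x/9 + 224/3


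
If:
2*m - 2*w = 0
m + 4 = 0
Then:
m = -4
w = -4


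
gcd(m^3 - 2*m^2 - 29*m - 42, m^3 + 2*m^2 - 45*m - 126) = m^2 - 4*m - 21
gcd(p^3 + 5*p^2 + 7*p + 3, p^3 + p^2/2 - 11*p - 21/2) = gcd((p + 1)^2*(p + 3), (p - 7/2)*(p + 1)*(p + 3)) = p^2 + 4*p + 3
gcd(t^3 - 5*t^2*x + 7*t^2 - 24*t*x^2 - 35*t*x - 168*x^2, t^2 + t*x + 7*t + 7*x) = t + 7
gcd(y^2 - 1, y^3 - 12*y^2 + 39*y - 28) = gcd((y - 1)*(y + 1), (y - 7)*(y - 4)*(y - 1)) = y - 1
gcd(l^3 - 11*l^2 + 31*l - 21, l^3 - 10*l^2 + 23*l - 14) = l^2 - 8*l + 7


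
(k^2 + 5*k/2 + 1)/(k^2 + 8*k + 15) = (k^2 + 5*k/2 + 1)/(k^2 + 8*k + 15)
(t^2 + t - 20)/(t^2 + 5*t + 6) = (t^2 + t - 20)/(t^2 + 5*t + 6)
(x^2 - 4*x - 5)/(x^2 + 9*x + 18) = (x^2 - 4*x - 5)/(x^2 + 9*x + 18)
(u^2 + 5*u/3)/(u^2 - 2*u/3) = (3*u + 5)/(3*u - 2)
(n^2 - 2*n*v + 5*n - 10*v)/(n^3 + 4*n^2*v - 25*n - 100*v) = (n - 2*v)/(n^2 + 4*n*v - 5*n - 20*v)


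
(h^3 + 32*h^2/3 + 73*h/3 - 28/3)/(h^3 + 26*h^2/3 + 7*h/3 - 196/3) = (3*h - 1)/(3*h - 7)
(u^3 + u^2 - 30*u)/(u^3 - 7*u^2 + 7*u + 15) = u*(u + 6)/(u^2 - 2*u - 3)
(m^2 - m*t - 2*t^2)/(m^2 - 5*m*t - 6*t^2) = (-m + 2*t)/(-m + 6*t)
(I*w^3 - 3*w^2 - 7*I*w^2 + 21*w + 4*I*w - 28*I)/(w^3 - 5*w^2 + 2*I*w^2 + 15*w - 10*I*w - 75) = (I*w^3 + w^2*(-3 - 7*I) + w*(21 + 4*I) - 28*I)/(w^3 + w^2*(-5 + 2*I) + w*(15 - 10*I) - 75)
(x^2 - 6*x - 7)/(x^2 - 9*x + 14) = (x + 1)/(x - 2)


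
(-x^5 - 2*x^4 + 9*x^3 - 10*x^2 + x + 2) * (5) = -5*x^5 - 10*x^4 + 45*x^3 - 50*x^2 + 5*x + 10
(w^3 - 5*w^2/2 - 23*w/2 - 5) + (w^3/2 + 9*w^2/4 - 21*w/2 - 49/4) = 3*w^3/2 - w^2/4 - 22*w - 69/4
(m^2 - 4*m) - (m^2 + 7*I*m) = -4*m - 7*I*m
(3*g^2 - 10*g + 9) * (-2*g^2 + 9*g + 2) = -6*g^4 + 47*g^3 - 102*g^2 + 61*g + 18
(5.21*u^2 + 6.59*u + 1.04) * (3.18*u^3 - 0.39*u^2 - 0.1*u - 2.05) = 16.5678*u^5 + 18.9243*u^4 + 0.2161*u^3 - 11.7451*u^2 - 13.6135*u - 2.132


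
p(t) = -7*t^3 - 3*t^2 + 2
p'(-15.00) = -4635.00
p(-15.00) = 22952.00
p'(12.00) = -3096.00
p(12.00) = -12526.00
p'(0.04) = -0.27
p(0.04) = 1.99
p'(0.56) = -9.95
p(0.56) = -0.17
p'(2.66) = -164.55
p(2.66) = -150.97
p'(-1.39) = -32.23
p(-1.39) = 15.00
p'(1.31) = -43.90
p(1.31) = -18.88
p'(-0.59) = -3.77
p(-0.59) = 2.39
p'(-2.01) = -72.78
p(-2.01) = 46.72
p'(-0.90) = -11.61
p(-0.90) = 4.67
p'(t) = -21*t^2 - 6*t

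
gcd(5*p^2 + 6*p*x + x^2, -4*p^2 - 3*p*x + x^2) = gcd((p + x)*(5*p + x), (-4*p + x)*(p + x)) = p + x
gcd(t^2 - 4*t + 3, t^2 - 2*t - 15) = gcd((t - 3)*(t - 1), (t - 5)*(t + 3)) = 1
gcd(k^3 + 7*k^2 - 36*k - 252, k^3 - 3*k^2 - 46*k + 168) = k^2 + k - 42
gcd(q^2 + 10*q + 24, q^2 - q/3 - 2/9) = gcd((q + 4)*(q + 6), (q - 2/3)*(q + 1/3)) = 1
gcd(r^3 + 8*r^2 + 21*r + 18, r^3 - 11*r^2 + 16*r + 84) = r + 2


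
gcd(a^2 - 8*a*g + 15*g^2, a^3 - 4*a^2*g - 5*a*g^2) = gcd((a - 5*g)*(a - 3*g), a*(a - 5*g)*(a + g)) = a - 5*g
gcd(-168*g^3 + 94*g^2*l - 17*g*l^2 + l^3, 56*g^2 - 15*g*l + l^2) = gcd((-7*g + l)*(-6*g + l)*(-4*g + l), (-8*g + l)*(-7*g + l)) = 7*g - l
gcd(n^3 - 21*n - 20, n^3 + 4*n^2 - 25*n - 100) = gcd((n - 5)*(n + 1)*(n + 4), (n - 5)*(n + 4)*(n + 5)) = n^2 - n - 20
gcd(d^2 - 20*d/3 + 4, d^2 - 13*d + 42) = d - 6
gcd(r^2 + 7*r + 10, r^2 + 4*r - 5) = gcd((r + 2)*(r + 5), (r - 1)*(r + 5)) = r + 5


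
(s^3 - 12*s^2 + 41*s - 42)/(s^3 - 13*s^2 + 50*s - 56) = (s - 3)/(s - 4)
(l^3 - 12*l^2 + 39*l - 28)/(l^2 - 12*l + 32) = (l^2 - 8*l + 7)/(l - 8)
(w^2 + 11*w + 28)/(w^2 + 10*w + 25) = (w^2 + 11*w + 28)/(w^2 + 10*w + 25)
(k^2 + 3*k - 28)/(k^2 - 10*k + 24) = (k + 7)/(k - 6)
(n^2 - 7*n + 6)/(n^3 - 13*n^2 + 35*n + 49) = (n^2 - 7*n + 6)/(n^3 - 13*n^2 + 35*n + 49)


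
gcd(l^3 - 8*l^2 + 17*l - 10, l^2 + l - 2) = l - 1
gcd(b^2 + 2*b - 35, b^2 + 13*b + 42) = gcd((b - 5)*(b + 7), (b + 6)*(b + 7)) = b + 7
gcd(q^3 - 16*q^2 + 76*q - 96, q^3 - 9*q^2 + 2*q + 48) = q - 8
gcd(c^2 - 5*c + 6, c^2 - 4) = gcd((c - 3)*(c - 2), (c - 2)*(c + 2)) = c - 2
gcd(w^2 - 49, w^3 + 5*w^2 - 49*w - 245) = w^2 - 49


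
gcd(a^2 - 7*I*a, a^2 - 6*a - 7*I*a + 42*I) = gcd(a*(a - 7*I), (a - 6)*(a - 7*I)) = a - 7*I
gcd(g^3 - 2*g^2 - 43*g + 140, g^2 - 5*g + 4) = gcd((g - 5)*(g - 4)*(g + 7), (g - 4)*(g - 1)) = g - 4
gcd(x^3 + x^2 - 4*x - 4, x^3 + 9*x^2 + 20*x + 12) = x^2 + 3*x + 2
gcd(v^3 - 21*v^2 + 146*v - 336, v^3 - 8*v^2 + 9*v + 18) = v - 6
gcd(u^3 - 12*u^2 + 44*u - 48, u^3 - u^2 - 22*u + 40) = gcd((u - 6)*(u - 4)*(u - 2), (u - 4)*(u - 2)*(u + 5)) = u^2 - 6*u + 8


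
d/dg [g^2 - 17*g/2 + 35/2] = 2*g - 17/2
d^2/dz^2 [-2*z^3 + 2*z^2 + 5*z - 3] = 4 - 12*z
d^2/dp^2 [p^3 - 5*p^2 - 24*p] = 6*p - 10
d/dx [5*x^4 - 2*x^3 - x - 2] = 20*x^3 - 6*x^2 - 1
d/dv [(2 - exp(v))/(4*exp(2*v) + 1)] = (8*(exp(v) - 2)*exp(v) - 4*exp(2*v) - 1)*exp(v)/(4*exp(2*v) + 1)^2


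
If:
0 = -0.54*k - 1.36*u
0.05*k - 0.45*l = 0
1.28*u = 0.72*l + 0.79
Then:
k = -1.34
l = -0.15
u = 0.53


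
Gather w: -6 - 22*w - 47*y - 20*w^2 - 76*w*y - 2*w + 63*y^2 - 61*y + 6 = -20*w^2 + w*(-76*y - 24) + 63*y^2 - 108*y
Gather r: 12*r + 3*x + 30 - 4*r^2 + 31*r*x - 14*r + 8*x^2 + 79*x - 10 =-4*r^2 + r*(31*x - 2) + 8*x^2 + 82*x + 20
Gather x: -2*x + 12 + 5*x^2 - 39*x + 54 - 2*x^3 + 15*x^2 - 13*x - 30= -2*x^3 + 20*x^2 - 54*x + 36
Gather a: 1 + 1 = 2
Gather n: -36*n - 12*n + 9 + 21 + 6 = 36 - 48*n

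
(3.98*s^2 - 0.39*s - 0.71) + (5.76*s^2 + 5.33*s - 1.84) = 9.74*s^2 + 4.94*s - 2.55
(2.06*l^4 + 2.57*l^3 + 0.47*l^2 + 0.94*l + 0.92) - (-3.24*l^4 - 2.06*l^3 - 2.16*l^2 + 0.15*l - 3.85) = 5.3*l^4 + 4.63*l^3 + 2.63*l^2 + 0.79*l + 4.77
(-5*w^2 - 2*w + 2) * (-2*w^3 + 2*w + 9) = 10*w^5 + 4*w^4 - 14*w^3 - 49*w^2 - 14*w + 18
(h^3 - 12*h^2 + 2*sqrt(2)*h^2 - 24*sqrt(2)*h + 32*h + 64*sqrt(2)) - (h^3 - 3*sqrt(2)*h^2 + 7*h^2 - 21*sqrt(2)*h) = -19*h^2 + 5*sqrt(2)*h^2 - 3*sqrt(2)*h + 32*h + 64*sqrt(2)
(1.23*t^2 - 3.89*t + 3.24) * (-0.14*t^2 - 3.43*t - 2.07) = -0.1722*t^4 - 3.6743*t^3 + 10.343*t^2 - 3.0609*t - 6.7068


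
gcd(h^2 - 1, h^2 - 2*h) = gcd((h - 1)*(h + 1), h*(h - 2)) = 1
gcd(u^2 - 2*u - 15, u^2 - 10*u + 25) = u - 5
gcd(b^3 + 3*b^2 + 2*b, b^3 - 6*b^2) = b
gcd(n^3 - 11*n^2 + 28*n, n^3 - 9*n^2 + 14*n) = n^2 - 7*n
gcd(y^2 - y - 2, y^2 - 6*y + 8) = y - 2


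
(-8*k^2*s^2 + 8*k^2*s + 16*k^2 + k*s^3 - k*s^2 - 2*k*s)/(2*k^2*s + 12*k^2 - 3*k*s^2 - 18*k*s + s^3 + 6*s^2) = k*(-8*k*s^2 + 8*k*s + 16*k + s^3 - s^2 - 2*s)/(2*k^2*s + 12*k^2 - 3*k*s^2 - 18*k*s + s^3 + 6*s^2)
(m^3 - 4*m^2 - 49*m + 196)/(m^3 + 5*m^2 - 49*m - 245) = (m - 4)/(m + 5)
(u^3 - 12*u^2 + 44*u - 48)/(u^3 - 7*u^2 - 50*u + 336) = (u^2 - 6*u + 8)/(u^2 - u - 56)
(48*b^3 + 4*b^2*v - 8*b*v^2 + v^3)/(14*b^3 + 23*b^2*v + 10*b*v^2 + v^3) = (24*b^2 - 10*b*v + v^2)/(7*b^2 + 8*b*v + v^2)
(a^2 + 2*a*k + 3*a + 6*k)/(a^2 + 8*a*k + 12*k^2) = (a + 3)/(a + 6*k)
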